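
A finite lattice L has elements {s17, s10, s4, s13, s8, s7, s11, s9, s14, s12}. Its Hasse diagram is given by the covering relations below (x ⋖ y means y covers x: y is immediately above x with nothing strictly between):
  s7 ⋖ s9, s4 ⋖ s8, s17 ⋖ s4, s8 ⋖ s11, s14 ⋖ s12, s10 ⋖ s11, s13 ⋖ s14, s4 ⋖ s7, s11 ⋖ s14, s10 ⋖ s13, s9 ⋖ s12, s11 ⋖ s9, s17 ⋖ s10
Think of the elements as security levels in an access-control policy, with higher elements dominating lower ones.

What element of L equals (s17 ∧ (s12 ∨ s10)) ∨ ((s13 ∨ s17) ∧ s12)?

s13

s12 ∨ s10 = s12
s17 ∧ s12 = s17
s13 ∨ s17 = s13
s13 ∧ s12 = s13
s17 ∨ s13 = s13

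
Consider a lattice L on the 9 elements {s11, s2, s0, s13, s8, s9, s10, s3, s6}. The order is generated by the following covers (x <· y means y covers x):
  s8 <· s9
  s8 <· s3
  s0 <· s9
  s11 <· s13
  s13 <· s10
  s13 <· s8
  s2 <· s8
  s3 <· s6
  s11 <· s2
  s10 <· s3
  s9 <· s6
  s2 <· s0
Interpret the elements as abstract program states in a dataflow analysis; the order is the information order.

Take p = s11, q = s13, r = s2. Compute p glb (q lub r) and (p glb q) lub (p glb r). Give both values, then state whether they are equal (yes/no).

s11; s11; yes

q lub r = s8, so p glb (q lub r) = s11 glb s8 = s11.
p glb q = s11 and p glb r = s11, so (p glb q) lub (p glb r) = s11 lub s11 = s11.
Equal: yes.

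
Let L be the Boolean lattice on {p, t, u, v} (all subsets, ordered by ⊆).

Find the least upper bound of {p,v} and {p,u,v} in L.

{p,u,v}

Under ⊆, join is union: {p,v} ∪ {p,u,v} = {p,u,v}.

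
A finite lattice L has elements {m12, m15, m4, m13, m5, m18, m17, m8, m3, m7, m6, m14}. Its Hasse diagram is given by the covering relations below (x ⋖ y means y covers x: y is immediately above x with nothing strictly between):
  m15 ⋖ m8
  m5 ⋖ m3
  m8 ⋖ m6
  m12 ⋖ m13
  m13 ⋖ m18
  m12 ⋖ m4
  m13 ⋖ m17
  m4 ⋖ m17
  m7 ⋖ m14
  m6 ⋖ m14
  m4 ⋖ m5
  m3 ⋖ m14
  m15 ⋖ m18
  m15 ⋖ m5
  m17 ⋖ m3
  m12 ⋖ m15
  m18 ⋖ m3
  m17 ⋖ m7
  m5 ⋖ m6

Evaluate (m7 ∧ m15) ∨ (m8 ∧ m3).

m15

m7 ∧ m15 = m12
m8 ∧ m3 = m15
m12 ∨ m15 = m15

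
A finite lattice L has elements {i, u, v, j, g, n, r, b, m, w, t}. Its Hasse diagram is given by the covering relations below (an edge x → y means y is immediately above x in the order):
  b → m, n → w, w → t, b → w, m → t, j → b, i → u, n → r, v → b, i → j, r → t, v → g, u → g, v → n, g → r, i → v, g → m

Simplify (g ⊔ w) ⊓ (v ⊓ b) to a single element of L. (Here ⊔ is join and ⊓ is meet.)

v

g ∨ w = t
v ∧ b = v
t ∧ v = v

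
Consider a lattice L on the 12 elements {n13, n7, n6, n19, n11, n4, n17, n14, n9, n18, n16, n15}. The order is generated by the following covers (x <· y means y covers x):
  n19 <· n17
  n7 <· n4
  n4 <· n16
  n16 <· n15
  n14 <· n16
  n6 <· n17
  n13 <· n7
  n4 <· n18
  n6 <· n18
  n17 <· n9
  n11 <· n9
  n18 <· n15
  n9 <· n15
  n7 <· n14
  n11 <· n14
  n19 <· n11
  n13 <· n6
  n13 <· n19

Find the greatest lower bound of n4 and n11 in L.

n13

Common lower bounds of {n4, n11}: n13.
The greatest among these is n13.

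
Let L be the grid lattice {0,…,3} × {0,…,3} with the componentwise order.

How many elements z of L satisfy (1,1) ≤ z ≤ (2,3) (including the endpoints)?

6

The interval [(1,1), (2,3)] = {(1,1), (1,2), (1,3), (2,1), (2,2), (2,3)}, which has 6 elements.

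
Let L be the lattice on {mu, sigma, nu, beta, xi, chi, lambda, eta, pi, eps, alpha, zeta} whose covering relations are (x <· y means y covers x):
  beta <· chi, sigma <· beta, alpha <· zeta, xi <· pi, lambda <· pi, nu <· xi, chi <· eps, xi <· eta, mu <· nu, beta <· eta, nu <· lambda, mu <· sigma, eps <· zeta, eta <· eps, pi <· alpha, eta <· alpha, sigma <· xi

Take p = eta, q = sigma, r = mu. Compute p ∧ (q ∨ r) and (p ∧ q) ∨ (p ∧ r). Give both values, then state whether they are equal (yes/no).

sigma; sigma; yes

q ∨ r = sigma, so p ∧ (q ∨ r) = eta ∧ sigma = sigma.
p ∧ q = sigma and p ∧ r = mu, so (p ∧ q) ∨ (p ∧ r) = sigma ∨ mu = sigma.
Equal: yes.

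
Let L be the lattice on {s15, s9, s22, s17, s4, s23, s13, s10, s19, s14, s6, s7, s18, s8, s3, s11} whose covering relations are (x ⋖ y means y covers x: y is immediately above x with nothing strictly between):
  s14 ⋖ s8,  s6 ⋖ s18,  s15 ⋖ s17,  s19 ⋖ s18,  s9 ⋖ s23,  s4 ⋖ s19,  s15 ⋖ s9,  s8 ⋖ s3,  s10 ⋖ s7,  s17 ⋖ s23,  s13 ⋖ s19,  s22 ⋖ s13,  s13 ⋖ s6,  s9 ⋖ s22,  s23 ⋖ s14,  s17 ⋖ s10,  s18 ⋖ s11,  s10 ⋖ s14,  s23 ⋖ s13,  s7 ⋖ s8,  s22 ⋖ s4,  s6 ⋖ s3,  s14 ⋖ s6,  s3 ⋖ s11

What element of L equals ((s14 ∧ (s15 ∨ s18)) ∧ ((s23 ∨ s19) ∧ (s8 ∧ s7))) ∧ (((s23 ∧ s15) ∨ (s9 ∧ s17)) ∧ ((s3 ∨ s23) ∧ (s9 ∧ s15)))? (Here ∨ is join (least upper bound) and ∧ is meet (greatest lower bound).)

s15

s15 ∨ s18 = s18
s14 ∧ s18 = s14
s23 ∨ s19 = s19
s8 ∧ s7 = s7
s19 ∧ s7 = s17
s14 ∧ s17 = s17
s23 ∧ s15 = s15
s9 ∧ s17 = s15
s15 ∨ s15 = s15
s3 ∨ s23 = s3
s9 ∧ s15 = s15
s3 ∧ s15 = s15
s15 ∧ s15 = s15
s17 ∧ s15 = s15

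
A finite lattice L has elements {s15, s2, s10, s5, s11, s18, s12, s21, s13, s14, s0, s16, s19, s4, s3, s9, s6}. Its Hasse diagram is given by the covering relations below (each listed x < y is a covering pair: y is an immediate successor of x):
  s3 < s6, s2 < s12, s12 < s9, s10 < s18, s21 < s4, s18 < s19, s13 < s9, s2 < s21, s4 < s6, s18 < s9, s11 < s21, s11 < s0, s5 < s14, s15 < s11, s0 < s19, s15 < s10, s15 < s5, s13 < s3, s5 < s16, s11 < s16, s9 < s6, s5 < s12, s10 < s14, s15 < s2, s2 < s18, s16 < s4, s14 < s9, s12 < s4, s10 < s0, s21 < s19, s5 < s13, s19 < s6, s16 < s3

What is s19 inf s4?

s21

Common lower bounds of {s19, s4}: s11, s15, s2, s21.
The greatest among these is s21.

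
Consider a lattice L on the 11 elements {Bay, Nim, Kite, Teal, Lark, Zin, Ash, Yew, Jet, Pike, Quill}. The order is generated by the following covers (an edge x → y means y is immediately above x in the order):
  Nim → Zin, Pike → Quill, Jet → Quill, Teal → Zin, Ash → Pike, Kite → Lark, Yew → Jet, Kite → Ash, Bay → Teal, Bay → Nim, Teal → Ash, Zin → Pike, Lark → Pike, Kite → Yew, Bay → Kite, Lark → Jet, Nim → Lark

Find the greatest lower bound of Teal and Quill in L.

Teal

Common lower bounds of {Teal, Quill}: Bay, Teal.
The greatest among these is Teal.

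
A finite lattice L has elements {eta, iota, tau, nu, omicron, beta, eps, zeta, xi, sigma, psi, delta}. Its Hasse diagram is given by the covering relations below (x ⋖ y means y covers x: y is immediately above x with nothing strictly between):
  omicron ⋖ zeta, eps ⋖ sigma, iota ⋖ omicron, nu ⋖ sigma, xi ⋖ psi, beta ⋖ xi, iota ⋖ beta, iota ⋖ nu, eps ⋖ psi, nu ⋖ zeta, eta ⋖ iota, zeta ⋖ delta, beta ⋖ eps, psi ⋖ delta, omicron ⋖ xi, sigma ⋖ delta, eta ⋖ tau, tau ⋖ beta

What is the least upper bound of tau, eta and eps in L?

eps

Common upper bounds of {tau, eta, eps}: delta, eps, psi, sigma.
The least among these is eps.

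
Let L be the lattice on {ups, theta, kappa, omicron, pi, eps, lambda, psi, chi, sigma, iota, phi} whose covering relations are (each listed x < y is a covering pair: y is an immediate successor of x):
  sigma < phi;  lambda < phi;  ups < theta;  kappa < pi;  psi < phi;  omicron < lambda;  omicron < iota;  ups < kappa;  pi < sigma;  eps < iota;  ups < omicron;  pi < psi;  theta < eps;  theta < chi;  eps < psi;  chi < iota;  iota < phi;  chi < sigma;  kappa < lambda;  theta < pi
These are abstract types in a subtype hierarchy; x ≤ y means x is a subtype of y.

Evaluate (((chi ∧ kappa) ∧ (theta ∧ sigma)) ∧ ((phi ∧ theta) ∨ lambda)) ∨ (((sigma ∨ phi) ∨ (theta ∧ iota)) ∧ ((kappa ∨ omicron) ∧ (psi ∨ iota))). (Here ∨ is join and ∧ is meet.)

lambda

chi ∧ kappa = ups
theta ∧ sigma = theta
ups ∧ theta = ups
phi ∧ theta = theta
theta ∨ lambda = phi
ups ∧ phi = ups
sigma ∨ phi = phi
theta ∧ iota = theta
phi ∨ theta = phi
kappa ∨ omicron = lambda
psi ∨ iota = phi
lambda ∧ phi = lambda
phi ∧ lambda = lambda
ups ∨ lambda = lambda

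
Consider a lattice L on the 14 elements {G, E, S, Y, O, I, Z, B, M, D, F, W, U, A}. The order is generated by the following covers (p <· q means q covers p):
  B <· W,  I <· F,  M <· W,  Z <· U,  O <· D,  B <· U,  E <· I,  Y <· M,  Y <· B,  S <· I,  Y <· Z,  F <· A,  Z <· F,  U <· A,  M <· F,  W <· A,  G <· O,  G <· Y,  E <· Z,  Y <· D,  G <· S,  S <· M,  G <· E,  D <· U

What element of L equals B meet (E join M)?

Y

E ∨ M = F
B ∧ F = Y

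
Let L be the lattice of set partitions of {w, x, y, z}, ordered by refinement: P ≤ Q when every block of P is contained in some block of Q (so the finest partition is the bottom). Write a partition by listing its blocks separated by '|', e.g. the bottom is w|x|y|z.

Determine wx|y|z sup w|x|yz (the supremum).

Common upper bounds of {wx|y|z, w|x|yz}: wxyz, wx|yz.
The least among these is wx|yz.

wx|yz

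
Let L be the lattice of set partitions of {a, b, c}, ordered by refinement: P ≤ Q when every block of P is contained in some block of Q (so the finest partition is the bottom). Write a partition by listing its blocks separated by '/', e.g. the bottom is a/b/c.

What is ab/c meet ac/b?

a/b/c

The meet (common refinement) of ab/c and ac/b intersects blocks pairwise, giving a/b/c.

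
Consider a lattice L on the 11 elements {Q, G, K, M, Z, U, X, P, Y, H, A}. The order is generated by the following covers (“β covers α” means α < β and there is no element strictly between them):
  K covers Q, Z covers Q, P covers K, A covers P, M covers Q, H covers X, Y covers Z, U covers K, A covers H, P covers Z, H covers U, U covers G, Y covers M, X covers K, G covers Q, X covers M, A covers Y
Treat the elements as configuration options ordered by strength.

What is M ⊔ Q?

Common upper bounds of {M, Q}: A, H, M, X, Y.
The least among these is M.

M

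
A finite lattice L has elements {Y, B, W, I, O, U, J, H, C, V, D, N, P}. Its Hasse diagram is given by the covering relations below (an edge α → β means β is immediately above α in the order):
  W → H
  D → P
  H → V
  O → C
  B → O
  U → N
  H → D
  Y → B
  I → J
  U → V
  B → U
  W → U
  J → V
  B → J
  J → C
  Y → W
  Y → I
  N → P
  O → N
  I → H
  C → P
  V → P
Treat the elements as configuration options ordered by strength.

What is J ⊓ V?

Common lower bounds of {J, V}: B, I, J, Y.
The greatest among these is J.

J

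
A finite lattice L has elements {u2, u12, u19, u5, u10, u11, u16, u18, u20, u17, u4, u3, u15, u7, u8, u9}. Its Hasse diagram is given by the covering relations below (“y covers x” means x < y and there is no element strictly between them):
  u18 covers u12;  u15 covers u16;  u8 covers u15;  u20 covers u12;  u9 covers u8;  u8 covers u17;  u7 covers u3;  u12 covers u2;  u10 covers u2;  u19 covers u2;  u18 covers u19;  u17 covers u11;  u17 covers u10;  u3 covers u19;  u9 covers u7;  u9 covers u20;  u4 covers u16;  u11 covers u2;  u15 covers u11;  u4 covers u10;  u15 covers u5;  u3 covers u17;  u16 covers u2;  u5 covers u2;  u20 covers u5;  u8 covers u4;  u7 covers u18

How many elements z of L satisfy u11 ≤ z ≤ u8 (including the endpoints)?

4

The interval [u11, u8] = {u11, u15, u17, u8}, which has 4 elements.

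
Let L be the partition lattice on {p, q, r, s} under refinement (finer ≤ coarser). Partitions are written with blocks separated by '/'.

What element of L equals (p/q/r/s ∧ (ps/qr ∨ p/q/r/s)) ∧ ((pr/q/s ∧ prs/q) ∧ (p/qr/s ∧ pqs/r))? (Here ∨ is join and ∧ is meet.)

p/q/r/s

ps/qr ∨ p/q/r/s = ps/qr
p/q/r/s ∧ ps/qr = p/q/r/s
pr/q/s ∧ prs/q = pr/q/s
p/qr/s ∧ pqs/r = p/q/r/s
pr/q/s ∧ p/q/r/s = p/q/r/s
p/q/r/s ∧ p/q/r/s = p/q/r/s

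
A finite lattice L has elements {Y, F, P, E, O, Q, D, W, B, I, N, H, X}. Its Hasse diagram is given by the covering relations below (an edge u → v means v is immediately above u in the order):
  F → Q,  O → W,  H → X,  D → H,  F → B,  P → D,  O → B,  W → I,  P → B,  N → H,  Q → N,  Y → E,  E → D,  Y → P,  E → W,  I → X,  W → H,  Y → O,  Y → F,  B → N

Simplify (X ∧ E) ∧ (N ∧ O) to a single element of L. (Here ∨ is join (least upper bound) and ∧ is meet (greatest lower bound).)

X ∧ E = E
N ∧ O = O
E ∧ O = Y

Y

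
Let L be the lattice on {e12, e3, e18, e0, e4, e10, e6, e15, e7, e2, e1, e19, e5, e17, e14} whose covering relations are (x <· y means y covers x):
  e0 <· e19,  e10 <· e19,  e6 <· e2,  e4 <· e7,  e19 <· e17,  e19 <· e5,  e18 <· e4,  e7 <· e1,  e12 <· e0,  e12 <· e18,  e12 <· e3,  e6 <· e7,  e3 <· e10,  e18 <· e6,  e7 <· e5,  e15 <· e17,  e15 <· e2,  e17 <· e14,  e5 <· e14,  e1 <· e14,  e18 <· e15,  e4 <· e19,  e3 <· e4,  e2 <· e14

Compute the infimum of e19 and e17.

Common lower bounds of {e19, e17}: e0, e10, e12, e18, e19, e3, e4.
The greatest among these is e19.

e19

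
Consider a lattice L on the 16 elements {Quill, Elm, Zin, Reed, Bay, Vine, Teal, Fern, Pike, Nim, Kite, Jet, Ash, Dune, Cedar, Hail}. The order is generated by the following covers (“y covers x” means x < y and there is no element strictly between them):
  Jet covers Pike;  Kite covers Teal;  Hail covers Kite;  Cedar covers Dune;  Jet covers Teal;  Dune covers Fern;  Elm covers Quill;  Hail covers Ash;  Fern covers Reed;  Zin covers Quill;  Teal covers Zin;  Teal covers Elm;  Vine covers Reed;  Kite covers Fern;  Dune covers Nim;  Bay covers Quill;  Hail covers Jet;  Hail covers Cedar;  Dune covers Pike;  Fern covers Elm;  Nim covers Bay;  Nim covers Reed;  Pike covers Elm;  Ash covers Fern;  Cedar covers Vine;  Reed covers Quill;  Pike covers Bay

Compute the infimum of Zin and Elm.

Common lower bounds of {Zin, Elm}: Quill.
The greatest among these is Quill.

Quill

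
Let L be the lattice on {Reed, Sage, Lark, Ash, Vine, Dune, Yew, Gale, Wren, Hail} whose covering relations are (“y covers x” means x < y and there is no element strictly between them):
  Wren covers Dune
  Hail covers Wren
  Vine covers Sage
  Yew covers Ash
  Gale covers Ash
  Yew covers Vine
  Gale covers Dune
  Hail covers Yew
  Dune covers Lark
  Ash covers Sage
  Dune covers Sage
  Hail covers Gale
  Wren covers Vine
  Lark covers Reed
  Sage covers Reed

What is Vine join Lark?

Wren

Common upper bounds of {Vine, Lark}: Hail, Wren.
The least among these is Wren.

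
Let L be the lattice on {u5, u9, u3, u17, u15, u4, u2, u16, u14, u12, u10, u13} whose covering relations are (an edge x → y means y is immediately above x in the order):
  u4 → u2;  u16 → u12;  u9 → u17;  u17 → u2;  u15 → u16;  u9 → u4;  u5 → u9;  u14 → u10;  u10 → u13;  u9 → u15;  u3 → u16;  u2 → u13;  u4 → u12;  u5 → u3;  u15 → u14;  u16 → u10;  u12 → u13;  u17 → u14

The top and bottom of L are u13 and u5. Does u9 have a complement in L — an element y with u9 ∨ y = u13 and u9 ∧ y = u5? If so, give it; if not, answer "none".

none

For every candidate y, either u9 ∨ y ≠ u13 or u9 ∧ y ≠ u5; no complement exists.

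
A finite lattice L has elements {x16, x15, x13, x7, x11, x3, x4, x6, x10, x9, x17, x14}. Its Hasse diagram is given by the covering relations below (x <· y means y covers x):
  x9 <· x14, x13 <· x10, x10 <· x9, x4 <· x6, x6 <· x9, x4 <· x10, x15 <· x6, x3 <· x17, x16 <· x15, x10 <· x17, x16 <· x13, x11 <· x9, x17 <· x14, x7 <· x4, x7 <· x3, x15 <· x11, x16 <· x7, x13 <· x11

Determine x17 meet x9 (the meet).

x10

Common lower bounds of {x17, x9}: x10, x13, x16, x4, x7.
The greatest among these is x10.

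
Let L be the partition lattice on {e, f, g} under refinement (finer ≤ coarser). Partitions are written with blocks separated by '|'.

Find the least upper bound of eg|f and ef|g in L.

The join of eg|f and ef|g merges any blocks that overlap across the partitions, giving efg.

efg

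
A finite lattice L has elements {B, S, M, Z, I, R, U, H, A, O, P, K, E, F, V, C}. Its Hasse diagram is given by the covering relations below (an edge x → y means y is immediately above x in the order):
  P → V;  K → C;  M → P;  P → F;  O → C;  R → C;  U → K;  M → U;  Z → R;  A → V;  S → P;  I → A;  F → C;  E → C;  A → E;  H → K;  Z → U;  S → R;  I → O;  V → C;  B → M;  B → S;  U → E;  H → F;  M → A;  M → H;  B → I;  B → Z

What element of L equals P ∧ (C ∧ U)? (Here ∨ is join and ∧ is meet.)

C ∧ U = U
P ∧ U = M

M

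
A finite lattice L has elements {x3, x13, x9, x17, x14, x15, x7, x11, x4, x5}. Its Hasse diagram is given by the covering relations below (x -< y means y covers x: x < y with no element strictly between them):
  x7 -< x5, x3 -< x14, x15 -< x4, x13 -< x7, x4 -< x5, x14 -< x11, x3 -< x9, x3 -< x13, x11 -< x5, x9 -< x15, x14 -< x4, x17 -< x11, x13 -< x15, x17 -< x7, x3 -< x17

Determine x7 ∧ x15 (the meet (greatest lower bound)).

Common lower bounds of {x7, x15}: x13, x3.
The greatest among these is x13.

x13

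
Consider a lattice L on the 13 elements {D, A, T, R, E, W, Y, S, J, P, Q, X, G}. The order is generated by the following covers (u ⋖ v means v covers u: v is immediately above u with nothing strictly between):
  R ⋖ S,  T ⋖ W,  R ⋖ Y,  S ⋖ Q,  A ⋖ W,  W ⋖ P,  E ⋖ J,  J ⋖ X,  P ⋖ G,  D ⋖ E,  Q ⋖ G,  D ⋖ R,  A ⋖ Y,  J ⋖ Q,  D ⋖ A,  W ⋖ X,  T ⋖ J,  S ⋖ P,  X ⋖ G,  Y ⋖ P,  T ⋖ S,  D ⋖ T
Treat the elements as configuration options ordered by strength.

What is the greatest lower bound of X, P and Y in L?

Common lower bounds of {X, P, Y}: A, D.
The greatest among these is A.

A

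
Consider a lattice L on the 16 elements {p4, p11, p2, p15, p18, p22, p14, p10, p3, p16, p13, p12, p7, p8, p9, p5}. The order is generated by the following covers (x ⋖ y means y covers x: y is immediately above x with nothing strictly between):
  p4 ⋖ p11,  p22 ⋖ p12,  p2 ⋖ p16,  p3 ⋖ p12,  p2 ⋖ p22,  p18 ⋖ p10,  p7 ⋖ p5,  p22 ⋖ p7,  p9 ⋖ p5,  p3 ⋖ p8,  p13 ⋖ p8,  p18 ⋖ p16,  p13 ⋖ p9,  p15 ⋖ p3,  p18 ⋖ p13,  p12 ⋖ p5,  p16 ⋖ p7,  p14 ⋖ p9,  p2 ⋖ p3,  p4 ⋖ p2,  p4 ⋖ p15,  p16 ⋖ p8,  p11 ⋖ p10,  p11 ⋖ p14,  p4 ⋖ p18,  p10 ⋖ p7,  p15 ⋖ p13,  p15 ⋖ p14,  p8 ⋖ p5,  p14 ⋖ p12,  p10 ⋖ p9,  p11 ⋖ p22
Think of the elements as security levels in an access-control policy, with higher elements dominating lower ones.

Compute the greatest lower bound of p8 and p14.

p15

Common lower bounds of {p8, p14}: p15, p4.
The greatest among these is p15.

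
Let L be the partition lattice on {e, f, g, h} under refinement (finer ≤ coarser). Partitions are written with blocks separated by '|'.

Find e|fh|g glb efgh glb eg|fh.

e|fh|g

Common lower bounds of {e|fh|g, efgh, eg|fh}: e|fh|g, e|f|g|h.
The greatest among these is e|fh|g.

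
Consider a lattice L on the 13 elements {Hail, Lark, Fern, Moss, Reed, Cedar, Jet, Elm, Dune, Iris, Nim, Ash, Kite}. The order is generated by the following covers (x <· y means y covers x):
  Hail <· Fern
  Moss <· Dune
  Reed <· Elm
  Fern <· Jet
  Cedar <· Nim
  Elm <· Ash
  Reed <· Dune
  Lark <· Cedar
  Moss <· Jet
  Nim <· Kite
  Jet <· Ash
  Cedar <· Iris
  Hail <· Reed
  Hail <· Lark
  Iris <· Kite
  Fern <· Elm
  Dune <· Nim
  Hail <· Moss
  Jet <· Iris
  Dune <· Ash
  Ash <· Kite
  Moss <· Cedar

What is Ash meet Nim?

Common lower bounds of {Ash, Nim}: Dune, Hail, Moss, Reed.
The greatest among these is Dune.

Dune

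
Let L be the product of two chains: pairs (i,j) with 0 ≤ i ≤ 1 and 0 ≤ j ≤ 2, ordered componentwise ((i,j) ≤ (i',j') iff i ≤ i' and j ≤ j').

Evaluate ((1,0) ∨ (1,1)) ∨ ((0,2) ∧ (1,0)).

(1,0) ∨ (1,1) = (1,1)
(0,2) ∧ (1,0) = (0,0)
(1,1) ∨ (0,0) = (1,1)

(1,1)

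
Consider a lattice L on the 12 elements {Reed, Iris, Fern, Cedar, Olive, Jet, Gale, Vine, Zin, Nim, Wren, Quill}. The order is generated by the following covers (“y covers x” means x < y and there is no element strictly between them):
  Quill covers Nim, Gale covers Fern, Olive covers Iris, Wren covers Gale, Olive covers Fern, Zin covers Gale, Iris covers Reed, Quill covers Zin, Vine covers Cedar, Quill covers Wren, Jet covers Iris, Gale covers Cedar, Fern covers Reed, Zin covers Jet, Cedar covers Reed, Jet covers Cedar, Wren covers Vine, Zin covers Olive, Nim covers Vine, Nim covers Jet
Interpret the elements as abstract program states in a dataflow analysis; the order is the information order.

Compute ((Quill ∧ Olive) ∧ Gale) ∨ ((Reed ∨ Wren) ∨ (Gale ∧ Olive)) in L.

Quill ∧ Olive = Olive
Olive ∧ Gale = Fern
Reed ∨ Wren = Wren
Gale ∧ Olive = Fern
Wren ∨ Fern = Wren
Fern ∨ Wren = Wren

Wren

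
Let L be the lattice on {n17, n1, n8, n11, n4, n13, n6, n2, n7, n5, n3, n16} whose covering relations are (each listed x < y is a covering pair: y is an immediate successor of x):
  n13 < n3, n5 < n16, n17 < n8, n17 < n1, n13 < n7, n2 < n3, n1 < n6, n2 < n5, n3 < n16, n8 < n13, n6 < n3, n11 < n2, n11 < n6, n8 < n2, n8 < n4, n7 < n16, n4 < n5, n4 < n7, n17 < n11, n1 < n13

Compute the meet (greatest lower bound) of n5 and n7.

Common lower bounds of {n5, n7}: n17, n4, n8.
The greatest among these is n4.

n4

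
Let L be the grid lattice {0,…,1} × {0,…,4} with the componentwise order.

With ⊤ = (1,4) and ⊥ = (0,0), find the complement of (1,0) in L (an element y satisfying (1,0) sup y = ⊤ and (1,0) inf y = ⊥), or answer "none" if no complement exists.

Need y with (1,0) ∨ y = (1,4) and (1,0) ∧ y = (0,0).
Checking each element gives: (0,4).

(0,4)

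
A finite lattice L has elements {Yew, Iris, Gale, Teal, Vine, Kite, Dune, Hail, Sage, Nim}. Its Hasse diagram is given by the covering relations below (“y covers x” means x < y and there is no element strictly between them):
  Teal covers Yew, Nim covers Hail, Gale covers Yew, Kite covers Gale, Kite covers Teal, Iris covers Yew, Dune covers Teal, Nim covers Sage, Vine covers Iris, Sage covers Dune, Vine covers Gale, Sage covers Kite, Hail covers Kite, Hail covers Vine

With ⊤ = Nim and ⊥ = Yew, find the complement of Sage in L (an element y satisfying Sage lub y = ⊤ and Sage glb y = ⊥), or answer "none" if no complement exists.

Iris

Need y with Sage ∨ y = Nim and Sage ∧ y = Yew.
Checking each element gives: Iris.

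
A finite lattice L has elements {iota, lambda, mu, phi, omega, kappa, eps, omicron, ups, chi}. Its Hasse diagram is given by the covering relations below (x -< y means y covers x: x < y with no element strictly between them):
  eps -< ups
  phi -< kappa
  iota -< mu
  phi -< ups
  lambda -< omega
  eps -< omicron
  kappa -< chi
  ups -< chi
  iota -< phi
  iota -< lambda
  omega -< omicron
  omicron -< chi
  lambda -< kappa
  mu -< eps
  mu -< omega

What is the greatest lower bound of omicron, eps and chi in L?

eps

Common lower bounds of {omicron, eps, chi}: eps, iota, mu.
The greatest among these is eps.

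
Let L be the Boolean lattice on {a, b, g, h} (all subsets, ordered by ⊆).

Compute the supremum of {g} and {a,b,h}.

{a,b,g,h}

Common upper bounds of {{g}, {a,b,h}}: {a,b,g,h}.
The least among these is {a,b,g,h}.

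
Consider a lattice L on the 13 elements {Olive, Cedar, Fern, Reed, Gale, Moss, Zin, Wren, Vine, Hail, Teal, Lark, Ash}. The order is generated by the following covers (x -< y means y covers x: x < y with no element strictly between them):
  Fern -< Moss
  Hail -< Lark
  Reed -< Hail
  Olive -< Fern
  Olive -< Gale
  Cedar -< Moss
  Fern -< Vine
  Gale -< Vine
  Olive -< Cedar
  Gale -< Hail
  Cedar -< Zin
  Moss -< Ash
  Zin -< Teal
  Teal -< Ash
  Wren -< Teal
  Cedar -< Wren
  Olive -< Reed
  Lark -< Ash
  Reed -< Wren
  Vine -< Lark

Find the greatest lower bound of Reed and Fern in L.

Olive

Common lower bounds of {Reed, Fern}: Olive.
The greatest among these is Olive.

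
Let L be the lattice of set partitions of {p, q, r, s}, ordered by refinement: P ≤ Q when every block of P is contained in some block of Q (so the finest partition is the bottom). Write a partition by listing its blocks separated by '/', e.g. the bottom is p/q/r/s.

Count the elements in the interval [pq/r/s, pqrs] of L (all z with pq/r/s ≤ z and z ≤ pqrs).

The interval [pq/r/s, pqrs] = {pq/r/s, pq/rs, pqr/s, pqrs, pqs/r}, which has 5 elements.

5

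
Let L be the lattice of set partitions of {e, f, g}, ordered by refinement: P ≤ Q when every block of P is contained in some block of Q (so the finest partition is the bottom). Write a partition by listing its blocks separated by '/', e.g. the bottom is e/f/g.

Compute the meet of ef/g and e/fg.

Common lower bounds of {ef/g, e/fg}: e/f/g.
The greatest among these is e/f/g.

e/f/g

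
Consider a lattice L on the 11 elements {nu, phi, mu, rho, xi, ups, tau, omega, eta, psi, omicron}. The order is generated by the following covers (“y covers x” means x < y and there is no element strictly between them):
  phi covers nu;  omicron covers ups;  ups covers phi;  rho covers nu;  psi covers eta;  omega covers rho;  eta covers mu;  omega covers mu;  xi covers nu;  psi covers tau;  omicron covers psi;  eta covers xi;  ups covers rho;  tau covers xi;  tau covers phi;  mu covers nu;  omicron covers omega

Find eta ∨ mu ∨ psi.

psi

Common upper bounds of {eta, mu, psi}: omicron, psi.
The least among these is psi.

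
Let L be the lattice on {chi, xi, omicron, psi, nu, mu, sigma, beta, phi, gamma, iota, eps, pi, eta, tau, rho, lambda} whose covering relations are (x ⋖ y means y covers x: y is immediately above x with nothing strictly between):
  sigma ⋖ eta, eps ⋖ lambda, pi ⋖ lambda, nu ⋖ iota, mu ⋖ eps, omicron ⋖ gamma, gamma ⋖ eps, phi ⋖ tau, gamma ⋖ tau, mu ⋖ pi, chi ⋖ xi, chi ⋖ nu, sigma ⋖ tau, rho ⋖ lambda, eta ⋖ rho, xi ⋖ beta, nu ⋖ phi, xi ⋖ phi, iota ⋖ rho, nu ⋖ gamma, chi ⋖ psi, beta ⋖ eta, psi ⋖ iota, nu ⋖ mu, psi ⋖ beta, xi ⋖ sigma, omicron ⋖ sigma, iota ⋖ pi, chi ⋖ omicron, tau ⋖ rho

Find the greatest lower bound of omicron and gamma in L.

Common lower bounds of {omicron, gamma}: chi, omicron.
The greatest among these is omicron.

omicron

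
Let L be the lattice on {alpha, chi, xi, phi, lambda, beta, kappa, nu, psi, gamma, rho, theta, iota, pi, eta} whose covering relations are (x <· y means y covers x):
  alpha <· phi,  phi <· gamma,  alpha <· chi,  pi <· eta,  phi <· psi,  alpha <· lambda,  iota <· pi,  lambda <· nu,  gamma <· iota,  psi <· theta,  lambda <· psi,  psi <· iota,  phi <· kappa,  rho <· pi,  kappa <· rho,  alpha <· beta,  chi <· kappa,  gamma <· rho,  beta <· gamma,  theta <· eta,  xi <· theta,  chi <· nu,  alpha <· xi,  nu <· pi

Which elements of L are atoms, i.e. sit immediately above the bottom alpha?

beta, chi, lambda, phi, xi

The atoms are exactly the elements that cover alpha: beta, chi, lambda, phi, xi.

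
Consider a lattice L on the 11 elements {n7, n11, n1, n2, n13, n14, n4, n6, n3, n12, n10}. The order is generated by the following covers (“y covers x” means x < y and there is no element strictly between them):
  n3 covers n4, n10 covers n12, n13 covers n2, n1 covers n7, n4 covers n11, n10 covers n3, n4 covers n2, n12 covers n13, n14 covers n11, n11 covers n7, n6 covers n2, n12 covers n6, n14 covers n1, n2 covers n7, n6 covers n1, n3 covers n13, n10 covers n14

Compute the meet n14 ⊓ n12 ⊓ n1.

Common lower bounds of {n14, n12, n1}: n1, n7.
The greatest among these is n1.

n1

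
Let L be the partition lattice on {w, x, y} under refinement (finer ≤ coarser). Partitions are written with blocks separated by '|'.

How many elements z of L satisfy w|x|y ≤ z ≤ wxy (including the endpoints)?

The interval [w|x|y, wxy] = {wxy, wx|y, wy|x, w|xy, w|x|y}, which has 5 elements.

5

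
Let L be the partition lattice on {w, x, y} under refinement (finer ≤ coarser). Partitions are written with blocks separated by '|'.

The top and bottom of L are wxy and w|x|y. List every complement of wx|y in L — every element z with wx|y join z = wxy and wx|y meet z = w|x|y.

Need z with wx|y ∨ z = wxy and wx|y ∧ z = w|x|y.
Checking each element gives: wy|x, w|xy.

wy|x, w|xy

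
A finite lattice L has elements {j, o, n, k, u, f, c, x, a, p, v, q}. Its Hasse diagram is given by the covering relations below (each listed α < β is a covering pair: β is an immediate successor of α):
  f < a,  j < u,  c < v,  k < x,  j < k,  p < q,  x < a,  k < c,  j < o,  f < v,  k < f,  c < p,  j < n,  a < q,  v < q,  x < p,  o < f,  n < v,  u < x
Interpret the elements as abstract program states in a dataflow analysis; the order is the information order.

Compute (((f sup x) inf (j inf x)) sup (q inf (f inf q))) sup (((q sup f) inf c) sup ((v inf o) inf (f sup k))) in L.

v

f ∨ x = a
j ∧ x = j
a ∧ j = j
f ∧ q = f
q ∧ f = f
j ∨ f = f
q ∨ f = q
q ∧ c = c
v ∧ o = o
f ∨ k = f
o ∧ f = o
c ∨ o = v
f ∨ v = v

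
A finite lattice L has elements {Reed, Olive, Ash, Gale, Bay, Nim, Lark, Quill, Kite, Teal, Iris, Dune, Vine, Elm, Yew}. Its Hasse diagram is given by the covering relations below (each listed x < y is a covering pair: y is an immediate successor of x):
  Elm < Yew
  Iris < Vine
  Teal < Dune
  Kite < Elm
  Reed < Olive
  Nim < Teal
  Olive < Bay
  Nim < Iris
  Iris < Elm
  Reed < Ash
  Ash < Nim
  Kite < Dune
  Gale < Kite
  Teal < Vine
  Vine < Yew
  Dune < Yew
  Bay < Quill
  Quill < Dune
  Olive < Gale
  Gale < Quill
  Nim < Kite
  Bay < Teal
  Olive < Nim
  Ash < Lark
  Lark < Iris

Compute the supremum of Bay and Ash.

Common upper bounds of {Bay, Ash}: Dune, Teal, Vine, Yew.
The least among these is Teal.

Teal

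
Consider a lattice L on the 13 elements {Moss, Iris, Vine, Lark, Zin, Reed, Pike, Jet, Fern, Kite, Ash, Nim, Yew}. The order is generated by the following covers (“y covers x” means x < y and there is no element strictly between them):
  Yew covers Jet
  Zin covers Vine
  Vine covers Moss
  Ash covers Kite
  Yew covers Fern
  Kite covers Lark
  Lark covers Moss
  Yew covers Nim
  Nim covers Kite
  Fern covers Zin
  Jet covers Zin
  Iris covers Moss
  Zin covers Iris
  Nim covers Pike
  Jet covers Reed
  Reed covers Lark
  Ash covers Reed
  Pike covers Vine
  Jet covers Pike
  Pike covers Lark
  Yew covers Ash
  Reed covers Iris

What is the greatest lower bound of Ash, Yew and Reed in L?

Common lower bounds of {Ash, Yew, Reed}: Iris, Lark, Moss, Reed.
The greatest among these is Reed.

Reed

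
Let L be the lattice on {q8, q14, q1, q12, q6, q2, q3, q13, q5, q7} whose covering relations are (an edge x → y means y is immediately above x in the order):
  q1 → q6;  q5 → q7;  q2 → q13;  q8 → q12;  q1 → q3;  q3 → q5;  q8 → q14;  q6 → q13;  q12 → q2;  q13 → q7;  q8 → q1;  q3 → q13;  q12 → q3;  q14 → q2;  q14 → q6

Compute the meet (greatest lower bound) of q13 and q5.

Common lower bounds of {q13, q5}: q1, q12, q3, q8.
The greatest among these is q3.

q3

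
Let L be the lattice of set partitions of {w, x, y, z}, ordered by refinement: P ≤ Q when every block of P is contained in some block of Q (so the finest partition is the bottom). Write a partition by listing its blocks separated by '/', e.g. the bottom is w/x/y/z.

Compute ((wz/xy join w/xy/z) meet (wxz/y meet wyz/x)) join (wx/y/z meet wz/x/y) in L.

wz/x/y

wz/xy ∨ w/xy/z = wz/xy
wxz/y ∧ wyz/x = wz/x/y
wz/xy ∧ wz/x/y = wz/x/y
wx/y/z ∧ wz/x/y = w/x/y/z
wz/x/y ∨ w/x/y/z = wz/x/y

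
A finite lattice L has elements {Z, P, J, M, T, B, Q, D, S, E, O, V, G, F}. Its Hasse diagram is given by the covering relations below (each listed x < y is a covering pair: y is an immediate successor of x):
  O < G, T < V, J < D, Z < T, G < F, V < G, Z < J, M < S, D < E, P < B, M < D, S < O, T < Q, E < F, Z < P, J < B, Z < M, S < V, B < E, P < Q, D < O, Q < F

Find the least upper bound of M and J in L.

Common upper bounds of {M, J}: D, E, F, G, O.
The least among these is D.

D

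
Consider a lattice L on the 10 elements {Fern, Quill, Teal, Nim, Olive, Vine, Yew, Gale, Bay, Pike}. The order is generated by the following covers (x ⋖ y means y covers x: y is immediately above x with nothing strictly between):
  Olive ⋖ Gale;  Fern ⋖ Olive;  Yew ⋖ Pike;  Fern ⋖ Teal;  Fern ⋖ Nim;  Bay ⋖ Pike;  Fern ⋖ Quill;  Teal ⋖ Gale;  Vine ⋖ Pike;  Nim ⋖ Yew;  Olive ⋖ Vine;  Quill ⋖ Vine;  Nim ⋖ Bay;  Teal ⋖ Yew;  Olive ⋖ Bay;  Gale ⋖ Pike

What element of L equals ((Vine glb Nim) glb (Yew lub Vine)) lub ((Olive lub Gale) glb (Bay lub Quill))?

Vine ∧ Nim = Fern
Yew ∨ Vine = Pike
Fern ∧ Pike = Fern
Olive ∨ Gale = Gale
Bay ∨ Quill = Pike
Gale ∧ Pike = Gale
Fern ∨ Gale = Gale

Gale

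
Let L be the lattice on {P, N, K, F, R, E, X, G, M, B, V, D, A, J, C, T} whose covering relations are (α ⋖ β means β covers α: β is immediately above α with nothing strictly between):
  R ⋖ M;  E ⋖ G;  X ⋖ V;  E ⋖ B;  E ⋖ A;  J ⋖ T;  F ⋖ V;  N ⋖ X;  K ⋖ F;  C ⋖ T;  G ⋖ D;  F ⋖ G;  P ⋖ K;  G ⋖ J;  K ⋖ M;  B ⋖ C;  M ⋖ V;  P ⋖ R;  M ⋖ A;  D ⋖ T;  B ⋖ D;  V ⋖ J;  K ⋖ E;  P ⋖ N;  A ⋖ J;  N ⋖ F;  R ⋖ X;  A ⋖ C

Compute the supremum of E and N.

Common upper bounds of {E, N}: D, G, J, T.
The least among these is G.

G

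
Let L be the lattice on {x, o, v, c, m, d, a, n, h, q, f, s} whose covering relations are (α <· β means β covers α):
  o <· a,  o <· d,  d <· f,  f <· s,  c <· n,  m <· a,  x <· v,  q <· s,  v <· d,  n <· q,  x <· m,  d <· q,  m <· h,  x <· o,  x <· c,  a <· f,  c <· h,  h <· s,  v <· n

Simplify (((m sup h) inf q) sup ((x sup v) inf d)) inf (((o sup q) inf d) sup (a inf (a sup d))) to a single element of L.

v

m ∨ h = h
h ∧ q = c
x ∨ v = v
v ∧ d = v
c ∨ v = n
o ∨ q = q
q ∧ d = d
a ∨ d = f
a ∧ f = a
d ∨ a = f
n ∧ f = v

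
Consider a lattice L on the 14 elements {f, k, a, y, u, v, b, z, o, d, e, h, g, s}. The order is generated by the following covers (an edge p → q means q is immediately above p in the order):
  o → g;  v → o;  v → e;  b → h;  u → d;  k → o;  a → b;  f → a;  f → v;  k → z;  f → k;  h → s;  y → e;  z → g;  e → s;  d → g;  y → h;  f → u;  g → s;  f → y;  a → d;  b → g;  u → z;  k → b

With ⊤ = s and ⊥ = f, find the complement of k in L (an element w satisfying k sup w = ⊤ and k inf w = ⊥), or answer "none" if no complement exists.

Need w with k ∨ w = s and k ∧ w = f.
Checking each element gives: e.

e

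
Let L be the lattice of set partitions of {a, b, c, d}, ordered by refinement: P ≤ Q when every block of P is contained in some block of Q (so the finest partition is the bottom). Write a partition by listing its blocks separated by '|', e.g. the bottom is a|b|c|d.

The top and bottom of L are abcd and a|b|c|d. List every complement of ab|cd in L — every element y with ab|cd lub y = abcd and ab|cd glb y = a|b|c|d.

Need y with ab|cd ∨ y = abcd and ab|cd ∧ y = a|b|c|d.
Checking each element gives: ac|bd, ac|b|d, ad|bc, ad|b|c, a|bc|d, a|bd|c.

ac|bd, ac|b|d, ad|bc, ad|b|c, a|bc|d, a|bd|c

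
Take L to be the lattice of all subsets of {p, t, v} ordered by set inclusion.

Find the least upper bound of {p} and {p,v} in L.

{p,v}

Under ⊆, join is union: {p} ∪ {p,v} = {p,v}.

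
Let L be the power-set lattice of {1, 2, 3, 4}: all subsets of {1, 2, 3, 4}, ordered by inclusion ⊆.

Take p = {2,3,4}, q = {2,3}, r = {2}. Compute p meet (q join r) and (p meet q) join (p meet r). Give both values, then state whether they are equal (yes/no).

q join r = {2,3}, so p meet (q join r) = {2,3,4} meet {2,3} = {2,3}.
p meet q = {2,3} and p meet r = {2}, so (p meet q) join (p meet r) = {2,3} join {2} = {2,3}.
Equal: yes.

{2,3}; {2,3}; yes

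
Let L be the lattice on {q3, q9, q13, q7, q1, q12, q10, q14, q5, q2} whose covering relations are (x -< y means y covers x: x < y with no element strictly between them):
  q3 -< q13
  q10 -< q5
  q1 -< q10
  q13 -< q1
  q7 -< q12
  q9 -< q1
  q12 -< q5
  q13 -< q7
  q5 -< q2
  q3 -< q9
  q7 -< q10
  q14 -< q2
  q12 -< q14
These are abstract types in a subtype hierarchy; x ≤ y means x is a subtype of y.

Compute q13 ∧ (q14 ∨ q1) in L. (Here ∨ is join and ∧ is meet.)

q14 ∨ q1 = q2
q13 ∧ q2 = q13

q13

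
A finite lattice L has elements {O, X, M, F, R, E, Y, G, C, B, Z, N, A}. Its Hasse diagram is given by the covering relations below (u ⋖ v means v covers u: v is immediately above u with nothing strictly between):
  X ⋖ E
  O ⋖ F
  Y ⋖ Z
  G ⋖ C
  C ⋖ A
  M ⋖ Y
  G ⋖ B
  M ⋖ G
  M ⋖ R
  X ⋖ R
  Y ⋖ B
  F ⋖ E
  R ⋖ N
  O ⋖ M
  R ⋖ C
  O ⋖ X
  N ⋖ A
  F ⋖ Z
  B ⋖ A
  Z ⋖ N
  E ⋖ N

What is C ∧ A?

C

Common lower bounds of {C, A}: C, G, M, O, R, X.
The greatest among these is C.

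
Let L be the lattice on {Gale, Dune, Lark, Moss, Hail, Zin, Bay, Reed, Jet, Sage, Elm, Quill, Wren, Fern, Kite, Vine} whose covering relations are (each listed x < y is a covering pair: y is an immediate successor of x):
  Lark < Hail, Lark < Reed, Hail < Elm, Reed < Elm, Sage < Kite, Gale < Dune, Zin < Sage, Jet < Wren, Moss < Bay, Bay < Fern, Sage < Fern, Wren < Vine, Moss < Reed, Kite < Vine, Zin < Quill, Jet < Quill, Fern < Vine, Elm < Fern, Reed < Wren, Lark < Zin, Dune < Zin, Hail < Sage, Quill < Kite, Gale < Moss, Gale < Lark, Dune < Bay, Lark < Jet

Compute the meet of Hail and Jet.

Lark

Common lower bounds of {Hail, Jet}: Gale, Lark.
The greatest among these is Lark.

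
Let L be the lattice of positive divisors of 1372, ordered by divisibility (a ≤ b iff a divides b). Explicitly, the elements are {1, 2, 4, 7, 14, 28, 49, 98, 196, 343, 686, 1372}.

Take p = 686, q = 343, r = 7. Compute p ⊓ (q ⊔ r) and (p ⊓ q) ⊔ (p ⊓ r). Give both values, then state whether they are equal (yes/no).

q ⊔ r = 343, so p ⊓ (q ⊔ r) = 686 ⊓ 343 = 343.
p ⊓ q = 343 and p ⊓ r = 7, so (p ⊓ q) ⊔ (p ⊓ r) = 343 ⊔ 7 = 343.
Equal: yes.

343; 343; yes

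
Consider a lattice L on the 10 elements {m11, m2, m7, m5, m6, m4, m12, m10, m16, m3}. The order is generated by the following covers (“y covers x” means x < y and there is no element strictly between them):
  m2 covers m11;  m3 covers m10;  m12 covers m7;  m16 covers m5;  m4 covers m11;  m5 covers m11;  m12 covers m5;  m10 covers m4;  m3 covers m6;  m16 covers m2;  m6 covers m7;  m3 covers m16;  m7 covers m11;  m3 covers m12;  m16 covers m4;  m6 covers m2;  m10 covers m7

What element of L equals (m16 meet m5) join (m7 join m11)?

m16 ∧ m5 = m5
m7 ∨ m11 = m7
m5 ∨ m7 = m12

m12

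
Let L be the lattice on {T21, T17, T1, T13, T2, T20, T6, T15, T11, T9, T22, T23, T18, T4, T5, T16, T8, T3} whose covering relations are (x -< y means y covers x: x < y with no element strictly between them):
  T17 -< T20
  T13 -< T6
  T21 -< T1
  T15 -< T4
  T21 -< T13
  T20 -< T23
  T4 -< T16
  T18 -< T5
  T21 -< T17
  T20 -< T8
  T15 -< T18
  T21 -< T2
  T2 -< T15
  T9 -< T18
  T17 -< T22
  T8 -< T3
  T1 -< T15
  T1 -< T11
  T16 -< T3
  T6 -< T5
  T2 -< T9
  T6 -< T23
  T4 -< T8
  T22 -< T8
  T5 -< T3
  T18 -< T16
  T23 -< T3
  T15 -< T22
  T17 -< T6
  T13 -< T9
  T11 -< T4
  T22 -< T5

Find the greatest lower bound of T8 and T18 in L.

T15

Common lower bounds of {T8, T18}: T1, T15, T2, T21.
The greatest among these is T15.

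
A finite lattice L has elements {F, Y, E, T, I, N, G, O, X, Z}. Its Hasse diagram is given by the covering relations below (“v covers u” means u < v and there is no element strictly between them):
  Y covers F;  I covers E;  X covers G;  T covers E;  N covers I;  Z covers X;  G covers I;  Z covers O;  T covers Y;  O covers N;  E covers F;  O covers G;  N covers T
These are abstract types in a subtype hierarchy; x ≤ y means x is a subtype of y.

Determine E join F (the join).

Common upper bounds of {E, F}: E, G, I, N, O, T, X, Z.
The least among these is E.

E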